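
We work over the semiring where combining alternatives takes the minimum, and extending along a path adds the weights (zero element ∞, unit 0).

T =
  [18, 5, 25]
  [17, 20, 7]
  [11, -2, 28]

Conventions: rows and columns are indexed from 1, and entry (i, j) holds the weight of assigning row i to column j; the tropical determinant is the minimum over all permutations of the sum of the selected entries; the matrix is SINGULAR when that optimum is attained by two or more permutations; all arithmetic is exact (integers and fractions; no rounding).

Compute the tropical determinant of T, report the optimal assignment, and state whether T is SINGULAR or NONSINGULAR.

σ = (1, 2, 3): 18 + 20 + 28 = 66
σ = (1, 3, 2): 18 + 7 + (-2) = 23
σ = (2, 1, 3): 5 + 17 + 28 = 50
σ = (2, 3, 1): 5 + 7 + 11 = 23
σ = (3, 1, 2): 25 + 17 + (-2) = 40
σ = (3, 2, 1): 25 + 20 + 11 = 56
Optimal value attained by: σ = (1, 3, 2).
Answer: det⊕(T) = 23; verdict: SINGULAR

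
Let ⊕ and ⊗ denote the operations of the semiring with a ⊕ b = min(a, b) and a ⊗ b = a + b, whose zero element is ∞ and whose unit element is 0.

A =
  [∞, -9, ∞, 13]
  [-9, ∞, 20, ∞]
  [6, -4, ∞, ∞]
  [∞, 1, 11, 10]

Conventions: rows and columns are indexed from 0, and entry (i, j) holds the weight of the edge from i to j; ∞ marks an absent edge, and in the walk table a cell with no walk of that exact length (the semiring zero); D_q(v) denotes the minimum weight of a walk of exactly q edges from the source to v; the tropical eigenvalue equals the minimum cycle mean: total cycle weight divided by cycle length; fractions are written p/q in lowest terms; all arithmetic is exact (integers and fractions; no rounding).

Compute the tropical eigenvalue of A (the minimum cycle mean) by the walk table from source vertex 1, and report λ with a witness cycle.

q=0: [∞, 0, ∞, ∞]
q=1: [-9, ∞, 20, ∞]
q=2: [26, -18, ∞, 4]
q=3: [-27, 5, 2, 14]
q=4: [-4, -36, 25, -14]
Optimal cycle mean attained by: cycle 0->1->0, total (-9) + (-9), length 2.
Answer: λ = -9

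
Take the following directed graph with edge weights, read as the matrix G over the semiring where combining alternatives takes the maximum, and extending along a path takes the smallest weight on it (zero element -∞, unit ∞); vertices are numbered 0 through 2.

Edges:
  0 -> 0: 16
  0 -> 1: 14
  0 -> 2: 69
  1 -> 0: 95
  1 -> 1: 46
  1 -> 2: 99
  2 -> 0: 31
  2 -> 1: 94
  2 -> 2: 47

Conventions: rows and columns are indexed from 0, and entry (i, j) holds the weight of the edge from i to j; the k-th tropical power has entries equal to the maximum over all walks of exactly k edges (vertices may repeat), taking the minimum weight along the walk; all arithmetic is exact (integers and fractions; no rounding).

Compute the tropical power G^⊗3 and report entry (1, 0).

G^⊗2:
  [31, 69, 47]
  [46, 94, 69]
  [94, 47, 94]
G^⊗3:
  [69, 47, 69]
  [94, 69, 94]
  [47, 94, 69]
Key observation: the optimum is the walk 1->2->1->0, with weight 99 min 94 min 95 = 94.
Optimal value attained by: walk 1->2->1->0.
Answer: (G^⊗3)[1][0] = 94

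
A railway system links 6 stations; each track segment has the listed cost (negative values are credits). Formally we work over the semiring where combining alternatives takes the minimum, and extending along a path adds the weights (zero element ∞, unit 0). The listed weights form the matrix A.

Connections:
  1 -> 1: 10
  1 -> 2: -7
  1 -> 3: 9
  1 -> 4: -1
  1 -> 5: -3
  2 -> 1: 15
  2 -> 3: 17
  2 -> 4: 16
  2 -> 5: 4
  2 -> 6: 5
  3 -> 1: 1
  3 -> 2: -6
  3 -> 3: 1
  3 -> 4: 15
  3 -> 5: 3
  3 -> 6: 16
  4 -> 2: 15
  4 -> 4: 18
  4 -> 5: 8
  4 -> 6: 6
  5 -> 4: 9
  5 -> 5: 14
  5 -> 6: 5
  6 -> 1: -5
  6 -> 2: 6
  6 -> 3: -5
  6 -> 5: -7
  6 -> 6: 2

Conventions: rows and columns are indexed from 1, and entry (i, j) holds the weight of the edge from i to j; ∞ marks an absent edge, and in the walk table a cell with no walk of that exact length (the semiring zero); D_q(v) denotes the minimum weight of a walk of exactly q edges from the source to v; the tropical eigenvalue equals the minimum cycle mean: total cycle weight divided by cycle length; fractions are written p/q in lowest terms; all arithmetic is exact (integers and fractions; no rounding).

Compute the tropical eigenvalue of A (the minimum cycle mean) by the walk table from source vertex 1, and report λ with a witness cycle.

q=0: [0, ∞, ∞, ∞, ∞, ∞]
q=1: [10, -7, 9, -1, -3, ∞]
q=2: [8, 3, 10, 6, -3, -2]
q=3: [-7, 1, -7, 6, -9, 0]
q=4: [-6, -14, -6, -8, -10, -4]
q=5: [-9, -13, -9, -7, -11, -9]
q=6: [-14, -16, -14, -10, -16, -8]
Optimal cycle mean attained by: cycle 1->2->6->1, total (-7) + 5 + (-5), length 3.
Answer: λ = -7/3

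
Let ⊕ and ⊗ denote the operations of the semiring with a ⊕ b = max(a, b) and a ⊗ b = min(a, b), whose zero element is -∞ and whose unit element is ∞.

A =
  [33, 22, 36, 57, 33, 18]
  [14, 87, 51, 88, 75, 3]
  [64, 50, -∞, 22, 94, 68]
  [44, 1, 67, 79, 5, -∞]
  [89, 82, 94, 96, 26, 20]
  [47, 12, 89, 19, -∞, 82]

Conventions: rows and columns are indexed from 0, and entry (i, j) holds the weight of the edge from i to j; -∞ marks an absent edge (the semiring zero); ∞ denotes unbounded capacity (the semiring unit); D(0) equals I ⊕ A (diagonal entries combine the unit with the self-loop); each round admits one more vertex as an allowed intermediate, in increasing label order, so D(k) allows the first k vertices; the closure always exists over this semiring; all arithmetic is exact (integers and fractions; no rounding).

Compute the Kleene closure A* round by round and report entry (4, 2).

D(0):
  [∞, 22, 36, 57, 33, 18]
  [14, ∞, 51, 88, 75, 3]
  [64, 50, ∞, 22, 94, 68]
  [44, 1, 67, ∞, 5, -∞]
  [89, 82, 94, 96, ∞, 20]
  [47, 12, 89, 19, -∞, ∞]
D(1):
  [∞, 22, 36, 57, 33, 18]
  [14, ∞, 51, 88, 75, 14]
  [64, 50, ∞, 57, 94, 68]
  [44, 22, 67, ∞, 33, 18]
  [89, 82, 94, 96, ∞, 20]
  [47, 22, 89, 47, 33, ∞]
D(2):
  [∞, 22, 36, 57, 33, 18]
  [14, ∞, 51, 88, 75, 14]
  [64, 50, ∞, 57, 94, 68]
  [44, 22, 67, ∞, 33, 18]
  [89, 82, 94, 96, ∞, 20]
  [47, 22, 89, 47, 33, ∞]
D(3):
  [∞, 36, 36, 57, 36, 36]
  [51, ∞, 51, 88, 75, 51]
  [64, 50, ∞, 57, 94, 68]
  [64, 50, 67, ∞, 67, 67]
  [89, 82, 94, 96, ∞, 68]
  [64, 50, 89, 57, 89, ∞]
D(4):
  [∞, 50, 57, 57, 57, 57]
  [64, ∞, 67, 88, 75, 67]
  [64, 50, ∞, 57, 94, 68]
  [64, 50, 67, ∞, 67, 67]
  [89, 82, 94, 96, ∞, 68]
  [64, 50, 89, 57, 89, ∞]
D(5):
  [∞, 57, 57, 57, 57, 57]
  [75, ∞, 75, 88, 75, 68]
  [89, 82, ∞, 94, 94, 68]
  [67, 67, 67, ∞, 67, 67]
  [89, 82, 94, 96, ∞, 68]
  [89, 82, 89, 89, 89, ∞]
D(6):
  [∞, 57, 57, 57, 57, 57]
  [75, ∞, 75, 88, 75, 68]
  [89, 82, ∞, 94, 94, 68]
  [67, 67, 67, ∞, 67, 67]
  [89, 82, 94, 96, ∞, 68]
  [89, 82, 89, 89, 89, ∞]
Answer: A*[4][2] = 94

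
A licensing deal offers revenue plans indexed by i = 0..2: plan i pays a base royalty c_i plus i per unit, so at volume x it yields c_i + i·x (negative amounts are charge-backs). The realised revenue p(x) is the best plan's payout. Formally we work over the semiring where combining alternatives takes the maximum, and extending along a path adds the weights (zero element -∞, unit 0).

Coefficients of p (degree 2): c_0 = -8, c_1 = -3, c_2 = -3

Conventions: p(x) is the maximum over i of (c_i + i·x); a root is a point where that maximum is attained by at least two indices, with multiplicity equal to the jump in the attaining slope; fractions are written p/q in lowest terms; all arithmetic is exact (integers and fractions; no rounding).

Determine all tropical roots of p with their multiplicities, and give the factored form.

hull edge (i=0, c=-8) to (i=1, c=-3): slope 5, span 1
hull edge (i=1, c=-3) to (i=2, c=-3): slope 0, span 1
Factored form: p(x) = -3 ⊗ (x ⊕ (-5)) ⊗ (x ⊕ 0)
Answer: roots = -5 (mult 1), 0 (mult 1)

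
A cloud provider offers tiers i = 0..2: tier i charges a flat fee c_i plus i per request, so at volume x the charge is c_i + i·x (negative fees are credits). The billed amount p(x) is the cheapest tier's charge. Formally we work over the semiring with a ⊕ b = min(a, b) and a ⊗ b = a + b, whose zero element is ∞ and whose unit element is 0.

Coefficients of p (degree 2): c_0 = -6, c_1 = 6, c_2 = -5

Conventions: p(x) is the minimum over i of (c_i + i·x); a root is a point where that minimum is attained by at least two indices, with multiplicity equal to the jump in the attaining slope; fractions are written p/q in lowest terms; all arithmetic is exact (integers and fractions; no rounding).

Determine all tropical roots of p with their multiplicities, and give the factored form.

hull edge (i=0, c=-6) to (i=2, c=-5): slope 1/2, span 2
Factored form: p(x) = -5 ⊗ (x ⊕ (-1/2)) ⊗ (x ⊕ (-1/2))
Answer: roots = -1/2 (mult 2)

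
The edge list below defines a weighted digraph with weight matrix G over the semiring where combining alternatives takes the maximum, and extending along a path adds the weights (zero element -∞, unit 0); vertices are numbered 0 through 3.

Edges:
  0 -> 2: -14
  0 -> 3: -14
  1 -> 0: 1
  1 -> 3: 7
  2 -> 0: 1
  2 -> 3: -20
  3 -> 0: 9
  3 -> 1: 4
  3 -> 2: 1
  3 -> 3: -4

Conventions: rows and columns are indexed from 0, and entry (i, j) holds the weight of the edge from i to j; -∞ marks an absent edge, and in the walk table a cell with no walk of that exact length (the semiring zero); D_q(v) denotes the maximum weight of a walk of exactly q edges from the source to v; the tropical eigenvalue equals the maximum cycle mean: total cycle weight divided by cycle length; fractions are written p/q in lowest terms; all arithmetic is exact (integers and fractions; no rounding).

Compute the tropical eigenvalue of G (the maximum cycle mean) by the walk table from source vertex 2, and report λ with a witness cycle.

q=0: [-∞, -∞, 0, -∞]
q=1: [1, -∞, -∞, -20]
q=2: [-11, -16, -13, -13]
q=3: [-4, -9, -12, -9]
q=4: [0, -5, -8, -2]
Optimal cycle mean attained by: cycle 1->3->1, total 7 + 4, length 2.
Answer: λ = 11/2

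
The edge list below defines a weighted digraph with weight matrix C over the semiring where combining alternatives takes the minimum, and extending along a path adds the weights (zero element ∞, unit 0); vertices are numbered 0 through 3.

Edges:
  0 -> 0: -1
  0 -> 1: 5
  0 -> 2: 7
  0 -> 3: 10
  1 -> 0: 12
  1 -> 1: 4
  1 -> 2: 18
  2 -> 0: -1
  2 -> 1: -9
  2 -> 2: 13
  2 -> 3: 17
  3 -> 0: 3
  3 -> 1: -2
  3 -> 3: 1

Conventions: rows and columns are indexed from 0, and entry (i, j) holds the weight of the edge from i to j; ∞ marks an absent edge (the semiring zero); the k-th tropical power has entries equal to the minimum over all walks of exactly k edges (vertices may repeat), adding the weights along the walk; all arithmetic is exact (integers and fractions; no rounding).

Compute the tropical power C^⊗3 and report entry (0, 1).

C^⊗2:
  [-2, -2, 6, 9]
  [11, 8, 19, 22]
  [-2, -5, 6, 9]
  [2, -1, 10, 2]
C^⊗3:
  [-3, -3, 5, 8]
  [10, 10, 18, 21]
  [-3, -3, 5, 8]
  [1, 0, 9, 3]
Key observation: the optimum is the walk 0->0->2->1, with weight (-1) + 7 + (-9) = -3.
Optimal value attained by: walk 0->0->2->1.
Answer: (C^⊗3)[0][1] = -3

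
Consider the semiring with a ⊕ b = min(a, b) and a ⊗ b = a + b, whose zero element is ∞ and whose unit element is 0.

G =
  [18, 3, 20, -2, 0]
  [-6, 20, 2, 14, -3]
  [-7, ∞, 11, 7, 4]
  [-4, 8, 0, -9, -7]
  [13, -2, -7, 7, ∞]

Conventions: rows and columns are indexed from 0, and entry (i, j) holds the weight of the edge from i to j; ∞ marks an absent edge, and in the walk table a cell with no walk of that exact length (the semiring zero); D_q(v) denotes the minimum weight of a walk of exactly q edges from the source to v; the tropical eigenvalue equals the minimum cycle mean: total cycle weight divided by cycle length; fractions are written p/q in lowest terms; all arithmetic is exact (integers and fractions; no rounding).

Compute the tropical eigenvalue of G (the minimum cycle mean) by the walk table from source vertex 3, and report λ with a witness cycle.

q=0: [∞, ∞, ∞, 0, ∞]
q=1: [-4, 8, 0, -9, -7]
q=2: [-13, -9, -14, -18, -16]
q=3: [-22, -18, -23, -27, -25]
q=4: [-31, -27, -32, -36, -34]
q=5: [-40, -36, -41, -45, -43]
Optimal cycle mean attained by: cycle 3->3, total (-9), length 1.
Answer: λ = -9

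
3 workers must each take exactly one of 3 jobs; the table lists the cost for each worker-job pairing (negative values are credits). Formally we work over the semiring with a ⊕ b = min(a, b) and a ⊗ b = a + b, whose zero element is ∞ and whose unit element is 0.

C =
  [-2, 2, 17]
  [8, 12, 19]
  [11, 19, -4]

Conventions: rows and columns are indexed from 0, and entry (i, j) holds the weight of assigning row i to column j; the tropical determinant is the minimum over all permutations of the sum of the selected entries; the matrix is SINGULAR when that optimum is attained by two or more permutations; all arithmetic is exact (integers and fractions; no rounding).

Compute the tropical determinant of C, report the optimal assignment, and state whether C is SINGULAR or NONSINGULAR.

σ = (0, 1, 2): (-2) + 12 + (-4) = 6
σ = (0, 2, 1): (-2) + 19 + 19 = 36
σ = (1, 0, 2): 2 + 8 + (-4) = 6
σ = (1, 2, 0): 2 + 19 + 11 = 32
σ = (2, 0, 1): 17 + 8 + 19 = 44
σ = (2, 1, 0): 17 + 12 + 11 = 40
Optimal value attained by: σ = (0, 1, 2).
Answer: det⊕(C) = 6; verdict: SINGULAR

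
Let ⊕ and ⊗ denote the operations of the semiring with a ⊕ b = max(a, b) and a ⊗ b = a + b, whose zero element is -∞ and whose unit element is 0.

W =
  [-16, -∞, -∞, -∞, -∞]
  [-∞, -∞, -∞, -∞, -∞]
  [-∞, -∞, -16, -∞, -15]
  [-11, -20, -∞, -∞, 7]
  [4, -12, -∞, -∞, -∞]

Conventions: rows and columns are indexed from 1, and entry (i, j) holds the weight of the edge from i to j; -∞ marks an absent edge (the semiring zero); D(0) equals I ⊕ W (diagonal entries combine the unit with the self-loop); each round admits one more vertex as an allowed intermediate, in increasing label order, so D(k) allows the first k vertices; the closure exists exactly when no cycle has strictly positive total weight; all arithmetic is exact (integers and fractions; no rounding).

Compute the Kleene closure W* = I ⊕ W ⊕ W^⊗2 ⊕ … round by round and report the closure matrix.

D(0):
  [0, -∞, -∞, -∞, -∞]
  [-∞, 0, -∞, -∞, -∞]
  [-∞, -∞, 0, -∞, -15]
  [-11, -20, -∞, 0, 7]
  [4, -12, -∞, -∞, 0]
D(1):
  [0, -∞, -∞, -∞, -∞]
  [-∞, 0, -∞, -∞, -∞]
  [-∞, -∞, 0, -∞, -15]
  [-11, -20, -∞, 0, 7]
  [4, -12, -∞, -∞, 0]
D(2):
  [0, -∞, -∞, -∞, -∞]
  [-∞, 0, -∞, -∞, -∞]
  [-∞, -∞, 0, -∞, -15]
  [-11, -20, -∞, 0, 7]
  [4, -12, -∞, -∞, 0]
D(3):
  [0, -∞, -∞, -∞, -∞]
  [-∞, 0, -∞, -∞, -∞]
  [-∞, -∞, 0, -∞, -15]
  [-11, -20, -∞, 0, 7]
  [4, -12, -∞, -∞, 0]
D(4):
  [0, -∞, -∞, -∞, -∞]
  [-∞, 0, -∞, -∞, -∞]
  [-∞, -∞, 0, -∞, -15]
  [-11, -20, -∞, 0, 7]
  [4, -12, -∞, -∞, 0]
D(5):
  [0, -∞, -∞, -∞, -∞]
  [-∞, 0, -∞, -∞, -∞]
  [-11, -27, 0, -∞, -15]
  [11, -5, -∞, 0, 7]
  [4, -12, -∞, -∞, 0]
Answer: W* = [[0, -∞, -∞, -∞, -∞], [-∞, 0, -∞, -∞, -∞], [-11, -27, 0, -∞, -15], [11, -5, -∞, 0, 7], [4, -12, -∞, -∞, 0]]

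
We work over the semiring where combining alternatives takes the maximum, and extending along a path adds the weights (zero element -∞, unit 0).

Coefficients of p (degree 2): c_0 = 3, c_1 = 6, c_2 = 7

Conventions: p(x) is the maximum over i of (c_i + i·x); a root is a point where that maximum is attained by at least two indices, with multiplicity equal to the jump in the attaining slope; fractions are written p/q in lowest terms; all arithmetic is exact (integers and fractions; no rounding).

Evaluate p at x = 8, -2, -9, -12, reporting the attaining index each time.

p(8) = max(3+0·8=3, 6+1·8=14, 7+2·8=23) = 23 (attained by i=2)
p(-2) = max(3+0·(-2)=3, 6+1·(-2)=4, 7+2·(-2)=3) = 4 (attained by i=1)
p(-9) = max(3+0·(-9)=3, 6+1·(-9)=-3, 7+2·(-9)=-11) = 3 (attained by i=0)
p(-12) = max(3+0·(-12)=3, 6+1·(-12)=-6, 7+2·(-12)=-17) = 3 (attained by i=0)
Answer: p(8) = 23; p(-2) = 4; p(-9) = 3; p(-12) = 3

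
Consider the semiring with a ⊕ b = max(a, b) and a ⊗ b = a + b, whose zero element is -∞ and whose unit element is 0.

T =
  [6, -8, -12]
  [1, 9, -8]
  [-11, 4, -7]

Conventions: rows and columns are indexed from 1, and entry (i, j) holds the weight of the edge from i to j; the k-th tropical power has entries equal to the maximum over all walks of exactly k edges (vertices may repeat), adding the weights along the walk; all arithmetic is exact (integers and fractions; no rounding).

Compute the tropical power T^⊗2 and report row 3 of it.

T^⊗2:
  [12, 1, -6]
  [10, 18, 1]
  [5, 13, -4]
Answer: row 3 of T^⊗2 = [5, 13, -4]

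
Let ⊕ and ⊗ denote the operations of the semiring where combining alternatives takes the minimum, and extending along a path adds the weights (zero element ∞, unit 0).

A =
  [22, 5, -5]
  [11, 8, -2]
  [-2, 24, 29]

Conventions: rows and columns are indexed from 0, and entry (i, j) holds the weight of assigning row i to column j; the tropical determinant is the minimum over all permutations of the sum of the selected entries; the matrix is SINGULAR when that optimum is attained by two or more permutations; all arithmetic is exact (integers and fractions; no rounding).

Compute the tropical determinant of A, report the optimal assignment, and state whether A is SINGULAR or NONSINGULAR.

σ = (0, 1, 2): 22 + 8 + 29 = 59
σ = (0, 2, 1): 22 + (-2) + 24 = 44
σ = (1, 0, 2): 5 + 11 + 29 = 45
σ = (1, 2, 0): 5 + (-2) + (-2) = 1
σ = (2, 0, 1): (-5) + 11 + 24 = 30
σ = (2, 1, 0): (-5) + 8 + (-2) = 1
Optimal value attained by: σ = (1, 2, 0).
Answer: det⊕(A) = 1; verdict: SINGULAR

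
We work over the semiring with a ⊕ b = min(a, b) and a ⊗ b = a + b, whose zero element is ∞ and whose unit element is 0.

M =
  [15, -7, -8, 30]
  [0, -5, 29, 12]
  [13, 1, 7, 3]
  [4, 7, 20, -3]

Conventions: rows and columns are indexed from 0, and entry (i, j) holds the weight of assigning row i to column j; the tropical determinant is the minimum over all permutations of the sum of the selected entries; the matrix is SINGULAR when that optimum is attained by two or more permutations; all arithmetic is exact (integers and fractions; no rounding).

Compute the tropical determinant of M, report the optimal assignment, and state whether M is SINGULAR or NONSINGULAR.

σ = (0, 1, 2, 3): 15 + (-5) + 7 + (-3) = 14
σ = (0, 1, 3, 2): 15 + (-5) + 3 + 20 = 33
σ = (0, 2, 1, 3): 15 + 29 + 1 + (-3) = 42
σ = (0, 2, 3, 1): 15 + 29 + 3 + 7 = 54
σ = (0, 3, 1, 2): 15 + 12 + 1 + 20 = 48
σ = (0, 3, 2, 1): 15 + 12 + 7 + 7 = 41
σ = (1, 0, 2, 3): (-7) + 0 + 7 + (-3) = -3
σ = (1, 0, 3, 2): (-7) + 0 + 3 + 20 = 16
σ = (1, 2, 0, 3): (-7) + 29 + 13 + (-3) = 32
σ = (1, 2, 3, 0): (-7) + 29 + 3 + 4 = 29
σ = (1, 3, 0, 2): (-7) + 12 + 13 + 20 = 38
σ = (1, 3, 2, 0): (-7) + 12 + 7 + 4 = 16
σ = (2, 0, 1, 3): (-8) + 0 + 1 + (-3) = -10
σ = (2, 0, 3, 1): (-8) + 0 + 3 + 7 = 2
σ = (2, 1, 0, 3): (-8) + (-5) + 13 + (-3) = -3
σ = (2, 1, 3, 0): (-8) + (-5) + 3 + 4 = -6
σ = (2, 3, 0, 1): (-8) + 12 + 13 + 7 = 24
σ = (2, 3, 1, 0): (-8) + 12 + 1 + 4 = 9
σ = (3, 0, 1, 2): 30 + 0 + 1 + 20 = 51
σ = (3, 0, 2, 1): 30 + 0 + 7 + 7 = 44
σ = (3, 1, 0, 2): 30 + (-5) + 13 + 20 = 58
σ = (3, 1, 2, 0): 30 + (-5) + 7 + 4 = 36
σ = (3, 2, 0, 1): 30 + 29 + 13 + 7 = 79
σ = (3, 2, 1, 0): 30 + 29 + 1 + 4 = 64
Optimal value attained by: σ = (2, 0, 1, 3).
Answer: det⊕(M) = -10; verdict: NONSINGULAR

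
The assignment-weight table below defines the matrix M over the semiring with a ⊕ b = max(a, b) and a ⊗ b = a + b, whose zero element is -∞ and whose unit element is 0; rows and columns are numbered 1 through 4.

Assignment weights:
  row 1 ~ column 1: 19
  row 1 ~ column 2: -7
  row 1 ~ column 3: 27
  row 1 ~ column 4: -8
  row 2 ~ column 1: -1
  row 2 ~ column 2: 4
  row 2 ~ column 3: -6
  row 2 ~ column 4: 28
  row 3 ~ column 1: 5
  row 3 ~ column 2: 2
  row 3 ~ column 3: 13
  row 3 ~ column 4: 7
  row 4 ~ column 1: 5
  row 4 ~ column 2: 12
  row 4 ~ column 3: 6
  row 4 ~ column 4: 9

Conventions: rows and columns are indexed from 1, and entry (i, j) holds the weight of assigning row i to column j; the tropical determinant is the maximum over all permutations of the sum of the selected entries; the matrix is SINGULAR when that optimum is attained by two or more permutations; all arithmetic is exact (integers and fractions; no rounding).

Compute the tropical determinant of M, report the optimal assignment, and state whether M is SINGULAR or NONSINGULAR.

σ = (1, 2, 3, 4): 19 + 4 + 13 + 9 = 45
σ = (1, 2, 4, 3): 19 + 4 + 7 + 6 = 36
σ = (1, 3, 2, 4): 19 + (-6) + 2 + 9 = 24
σ = (1, 3, 4, 2): 19 + (-6) + 7 + 12 = 32
σ = (1, 4, 2, 3): 19 + 28 + 2 + 6 = 55
σ = (1, 4, 3, 2): 19 + 28 + 13 + 12 = 72
σ = (2, 1, 3, 4): (-7) + (-1) + 13 + 9 = 14
σ = (2, 1, 4, 3): (-7) + (-1) + 7 + 6 = 5
σ = (2, 3, 1, 4): (-7) + (-6) + 5 + 9 = 1
σ = (2, 3, 4, 1): (-7) + (-6) + 7 + 5 = -1
σ = (2, 4, 1, 3): (-7) + 28 + 5 + 6 = 32
σ = (2, 4, 3, 1): (-7) + 28 + 13 + 5 = 39
σ = (3, 1, 2, 4): 27 + (-1) + 2 + 9 = 37
σ = (3, 1, 4, 2): 27 + (-1) + 7 + 12 = 45
σ = (3, 2, 1, 4): 27 + 4 + 5 + 9 = 45
σ = (3, 2, 4, 1): 27 + 4 + 7 + 5 = 43
σ = (3, 4, 1, 2): 27 + 28 + 5 + 12 = 72
σ = (3, 4, 2, 1): 27 + 28 + 2 + 5 = 62
σ = (4, 1, 2, 3): (-8) + (-1) + 2 + 6 = -1
σ = (4, 1, 3, 2): (-8) + (-1) + 13 + 12 = 16
σ = (4, 2, 1, 3): (-8) + 4 + 5 + 6 = 7
σ = (4, 2, 3, 1): (-8) + 4 + 13 + 5 = 14
σ = (4, 3, 1, 2): (-8) + (-6) + 5 + 12 = 3
σ = (4, 3, 2, 1): (-8) + (-6) + 2 + 5 = -7
Optimal value attained by: σ = (1, 4, 3, 2).
Answer: det⊕(M) = 72; verdict: SINGULAR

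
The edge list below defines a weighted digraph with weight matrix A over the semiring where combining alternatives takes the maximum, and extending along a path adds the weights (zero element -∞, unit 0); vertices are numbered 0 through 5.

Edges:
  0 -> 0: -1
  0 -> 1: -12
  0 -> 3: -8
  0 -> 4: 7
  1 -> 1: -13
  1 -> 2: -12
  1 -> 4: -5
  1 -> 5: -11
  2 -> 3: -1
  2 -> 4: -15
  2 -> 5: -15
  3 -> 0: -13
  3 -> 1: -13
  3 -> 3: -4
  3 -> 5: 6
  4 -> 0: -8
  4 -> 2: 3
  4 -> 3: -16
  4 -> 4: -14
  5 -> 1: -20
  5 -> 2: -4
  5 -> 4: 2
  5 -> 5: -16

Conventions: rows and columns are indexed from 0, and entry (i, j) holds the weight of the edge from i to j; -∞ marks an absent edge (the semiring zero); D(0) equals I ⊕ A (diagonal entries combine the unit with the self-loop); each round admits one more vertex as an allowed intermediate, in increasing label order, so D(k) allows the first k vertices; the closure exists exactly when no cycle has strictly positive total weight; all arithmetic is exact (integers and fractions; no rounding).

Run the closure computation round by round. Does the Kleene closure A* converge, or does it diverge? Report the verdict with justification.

D(0):
  [0, -12, -∞, -8, 7, -∞]
  [-∞, 0, -12, -∞, -5, -11]
  [-∞, -∞, 0, -1, -15, -15]
  [-13, -13, -∞, 0, -∞, 6]
  [-8, -∞, 3, -16, 0, -∞]
  [-∞, -20, -4, -∞, 2, 0]
D(1):
  [0, -12, -∞, -8, 7, -∞]
  [-∞, 0, -12, -∞, -5, -11]
  [-∞, -∞, 0, -1, -15, -15]
  [-13, -13, -∞, 0, -6, 6]
  [-8, -20, 3, -16, 0, -∞]
  [-∞, -20, -4, -∞, 2, 0]
D(2):
  [0, -12, -24, -8, 7, -23]
  [-∞, 0, -12, -∞, -5, -11]
  [-∞, -∞, 0, -1, -15, -15]
  [-13, -13, -25, 0, -6, 6]
  [-8, -20, 3, -16, 0, -31]
  [-∞, -20, -4, -∞, 2, 0]
D(3):
  [0, -12, -24, -8, 7, -23]
  [-∞, 0, -12, -13, -5, -11]
  [-∞, -∞, 0, -1, -15, -15]
  [-13, -13, -25, 0, -6, 6]
  [-8, -20, 3, 2, 0, -12]
  [-∞, -20, -4, -5, 2, 0]
Detection: at round 4, diagonal entry (5, 5) turns strictly positive.
Key observation: the cycle 5->2->3->5 has total weight (-4) + (-1) + 6, which is strictly positive.
Answer: DIVERGES — positive cycle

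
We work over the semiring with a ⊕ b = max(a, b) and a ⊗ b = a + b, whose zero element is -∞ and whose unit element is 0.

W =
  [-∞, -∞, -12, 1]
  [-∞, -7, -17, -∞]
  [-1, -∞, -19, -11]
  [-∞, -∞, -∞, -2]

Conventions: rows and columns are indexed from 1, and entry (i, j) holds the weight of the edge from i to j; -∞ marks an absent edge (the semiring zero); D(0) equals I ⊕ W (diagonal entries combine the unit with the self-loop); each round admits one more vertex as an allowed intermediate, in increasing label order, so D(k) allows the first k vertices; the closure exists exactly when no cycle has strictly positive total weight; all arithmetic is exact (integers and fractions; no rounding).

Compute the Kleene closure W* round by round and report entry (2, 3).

D(0):
  [0, -∞, -12, 1]
  [-∞, 0, -17, -∞]
  [-1, -∞, 0, -11]
  [-∞, -∞, -∞, 0]
D(1):
  [0, -∞, -12, 1]
  [-∞, 0, -17, -∞]
  [-1, -∞, 0, 0]
  [-∞, -∞, -∞, 0]
D(2):
  [0, -∞, -12, 1]
  [-∞, 0, -17, -∞]
  [-1, -∞, 0, 0]
  [-∞, -∞, -∞, 0]
D(3):
  [0, -∞, -12, 1]
  [-18, 0, -17, -17]
  [-1, -∞, 0, 0]
  [-∞, -∞, -∞, 0]
D(4):
  [0, -∞, -12, 1]
  [-18, 0, -17, -17]
  [-1, -∞, 0, 0]
  [-∞, -∞, -∞, 0]
Answer: W*[2][3] = -17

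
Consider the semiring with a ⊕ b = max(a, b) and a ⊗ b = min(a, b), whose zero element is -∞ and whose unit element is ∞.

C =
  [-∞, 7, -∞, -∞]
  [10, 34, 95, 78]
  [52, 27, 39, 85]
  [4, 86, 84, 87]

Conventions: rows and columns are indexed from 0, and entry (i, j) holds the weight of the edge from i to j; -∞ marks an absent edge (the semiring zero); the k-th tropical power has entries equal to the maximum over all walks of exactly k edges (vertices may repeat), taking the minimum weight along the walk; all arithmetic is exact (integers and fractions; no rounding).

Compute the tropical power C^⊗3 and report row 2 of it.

C^⊗2:
  [7, 7, 7, 7]
  [52, 78, 78, 85]
  [39, 85, 84, 85]
  [52, 86, 86, 87]
C^⊗3:
  [7, 7, 7, 7]
  [52, 85, 84, 85]
  [52, 85, 85, 85]
  [52, 86, 86, 87]
Answer: row 2 of C^⊗3 = [52, 85, 85, 85]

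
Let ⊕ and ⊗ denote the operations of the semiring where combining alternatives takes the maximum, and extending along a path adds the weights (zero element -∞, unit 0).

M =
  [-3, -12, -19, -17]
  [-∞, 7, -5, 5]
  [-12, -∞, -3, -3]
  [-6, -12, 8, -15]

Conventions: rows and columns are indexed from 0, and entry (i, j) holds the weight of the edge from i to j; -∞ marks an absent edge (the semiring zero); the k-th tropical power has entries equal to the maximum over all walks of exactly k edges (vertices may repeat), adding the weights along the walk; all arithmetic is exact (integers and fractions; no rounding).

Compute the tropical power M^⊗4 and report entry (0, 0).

M^⊗2:
  [-6, -5, -9, -7]
  [-1, 14, 13, 12]
  [-9, -15, 5, -6]
  [-4, -5, 5, 5]
M^⊗3:
  [-9, 2, 1, 0]
  [6, 21, 20, 19]
  [-7, -8, 2, 2]
  [-1, 2, 13, 2]
M^⊗4:
  [-6, 9, 8, 7]
  [13, 28, 27, 26]
  [-4, -1, 10, -1]
  [1, 9, 10, 10]
Key observation: the optimum is the walk 0->1->1->3->0, with weight (-12) + 7 + 5 + (-6) = -6.
Optimal value attained by: walk 0->1->1->3->0.
Answer: (M^⊗4)[0][0] = -6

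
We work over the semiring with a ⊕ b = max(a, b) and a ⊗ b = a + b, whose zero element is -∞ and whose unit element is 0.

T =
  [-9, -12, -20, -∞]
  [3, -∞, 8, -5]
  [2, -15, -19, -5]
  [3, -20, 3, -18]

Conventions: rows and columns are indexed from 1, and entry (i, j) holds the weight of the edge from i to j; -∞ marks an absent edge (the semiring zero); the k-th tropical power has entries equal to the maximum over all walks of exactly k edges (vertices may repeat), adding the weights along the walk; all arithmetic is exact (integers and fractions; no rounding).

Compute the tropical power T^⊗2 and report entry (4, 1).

T^⊗2:
  [-9, -21, -4, -17]
  [10, -7, -2, 3]
  [-2, -10, -2, -20]
  [5, -9, -12, -2]
Key observation: the optimum is the walk 4->3->1, with weight 3 + 2 = 5.
Optimal value attained by: walk 4->3->1.
Answer: (T^⊗2)[4][1] = 5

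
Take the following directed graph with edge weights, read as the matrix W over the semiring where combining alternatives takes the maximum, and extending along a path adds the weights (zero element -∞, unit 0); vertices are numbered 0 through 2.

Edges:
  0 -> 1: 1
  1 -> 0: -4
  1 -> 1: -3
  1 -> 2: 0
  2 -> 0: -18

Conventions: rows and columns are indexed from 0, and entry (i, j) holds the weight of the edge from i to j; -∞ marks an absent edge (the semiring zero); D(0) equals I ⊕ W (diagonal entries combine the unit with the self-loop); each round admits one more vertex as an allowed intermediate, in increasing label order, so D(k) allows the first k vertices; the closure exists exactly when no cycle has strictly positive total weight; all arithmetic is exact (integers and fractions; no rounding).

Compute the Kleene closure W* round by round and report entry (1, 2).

D(0):
  [0, 1, -∞]
  [-4, 0, 0]
  [-18, -∞, 0]
D(1):
  [0, 1, -∞]
  [-4, 0, 0]
  [-18, -17, 0]
D(2):
  [0, 1, 1]
  [-4, 0, 0]
  [-18, -17, 0]
D(3):
  [0, 1, 1]
  [-4, 0, 0]
  [-18, -17, 0]
Answer: W*[1][2] = 0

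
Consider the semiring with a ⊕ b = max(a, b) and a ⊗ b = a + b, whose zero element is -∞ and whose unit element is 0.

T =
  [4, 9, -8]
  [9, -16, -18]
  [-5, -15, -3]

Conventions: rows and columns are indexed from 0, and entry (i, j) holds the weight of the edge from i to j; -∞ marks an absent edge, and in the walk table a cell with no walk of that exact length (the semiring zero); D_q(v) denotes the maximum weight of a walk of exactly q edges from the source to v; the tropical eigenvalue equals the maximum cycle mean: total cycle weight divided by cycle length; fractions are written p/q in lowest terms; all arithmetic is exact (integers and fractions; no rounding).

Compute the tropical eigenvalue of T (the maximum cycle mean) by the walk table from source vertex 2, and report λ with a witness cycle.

q=0: [-∞, -∞, 0]
q=1: [-5, -15, -3]
q=2: [-1, 4, -6]
q=3: [13, 8, -9]
Optimal cycle mean attained by: cycle 0->1->0, total 9 + 9, length 2.
Answer: λ = 9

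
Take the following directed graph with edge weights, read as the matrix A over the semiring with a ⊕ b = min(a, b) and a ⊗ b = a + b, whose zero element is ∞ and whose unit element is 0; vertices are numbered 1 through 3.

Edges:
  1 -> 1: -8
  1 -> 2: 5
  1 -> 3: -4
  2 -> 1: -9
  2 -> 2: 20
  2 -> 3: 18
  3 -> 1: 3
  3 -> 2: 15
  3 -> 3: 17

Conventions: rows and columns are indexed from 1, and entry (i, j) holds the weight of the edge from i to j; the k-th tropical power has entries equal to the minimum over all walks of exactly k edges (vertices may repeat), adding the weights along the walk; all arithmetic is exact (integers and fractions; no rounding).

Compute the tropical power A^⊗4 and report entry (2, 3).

A^⊗2:
  [-16, -3, -12]
  [-17, -4, -13]
  [-5, 8, -1]
A^⊗3:
  [-24, -11, -20]
  [-25, -12, -21]
  [-13, 0, -9]
A^⊗4:
  [-32, -19, -28]
  [-33, -20, -29]
  [-21, -8, -17]
Key observation: the optimum is the walk 2->1->1->1->3, with weight (-9) + (-8) + (-8) + (-4) = -29.
Optimal value attained by: walk 2->1->1->1->3.
Answer: (A^⊗4)[2][3] = -29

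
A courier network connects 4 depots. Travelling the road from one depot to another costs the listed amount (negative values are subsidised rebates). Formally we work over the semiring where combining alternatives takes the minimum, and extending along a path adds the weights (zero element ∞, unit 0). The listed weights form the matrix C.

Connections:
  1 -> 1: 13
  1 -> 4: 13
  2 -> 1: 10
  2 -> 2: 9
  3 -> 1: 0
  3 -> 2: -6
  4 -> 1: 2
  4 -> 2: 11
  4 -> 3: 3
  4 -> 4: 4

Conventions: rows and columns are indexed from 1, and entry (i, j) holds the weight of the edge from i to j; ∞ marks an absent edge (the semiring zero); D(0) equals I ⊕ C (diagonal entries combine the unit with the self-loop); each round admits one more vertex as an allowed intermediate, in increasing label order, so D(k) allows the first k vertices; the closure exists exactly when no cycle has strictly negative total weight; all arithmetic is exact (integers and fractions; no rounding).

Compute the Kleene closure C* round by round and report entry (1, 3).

D(0):
  [0, ∞, ∞, 13]
  [10, 0, ∞, ∞]
  [0, -6, 0, ∞]
  [2, 11, 3, 0]
D(1):
  [0, ∞, ∞, 13]
  [10, 0, ∞, 23]
  [0, -6, 0, 13]
  [2, 11, 3, 0]
D(2):
  [0, ∞, ∞, 13]
  [10, 0, ∞, 23]
  [0, -6, 0, 13]
  [2, 11, 3, 0]
D(3):
  [0, ∞, ∞, 13]
  [10, 0, ∞, 23]
  [0, -6, 0, 13]
  [2, -3, 3, 0]
D(4):
  [0, 10, 16, 13]
  [10, 0, 26, 23]
  [0, -6, 0, 13]
  [2, -3, 3, 0]
Answer: C*[1][3] = 16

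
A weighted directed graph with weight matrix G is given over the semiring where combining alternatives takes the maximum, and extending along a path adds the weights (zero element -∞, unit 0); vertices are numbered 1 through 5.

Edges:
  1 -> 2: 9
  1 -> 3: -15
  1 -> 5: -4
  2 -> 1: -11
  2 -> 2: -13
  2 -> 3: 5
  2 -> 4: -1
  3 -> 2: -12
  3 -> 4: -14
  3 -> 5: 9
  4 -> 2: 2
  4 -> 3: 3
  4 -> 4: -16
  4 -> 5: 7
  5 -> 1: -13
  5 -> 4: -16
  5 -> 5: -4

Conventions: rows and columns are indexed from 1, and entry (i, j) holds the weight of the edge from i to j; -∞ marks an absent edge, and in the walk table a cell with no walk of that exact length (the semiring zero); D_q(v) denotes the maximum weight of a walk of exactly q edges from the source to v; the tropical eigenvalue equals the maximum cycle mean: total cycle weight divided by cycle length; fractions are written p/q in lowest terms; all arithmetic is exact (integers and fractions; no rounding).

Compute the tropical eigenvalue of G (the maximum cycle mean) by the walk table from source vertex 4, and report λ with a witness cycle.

q=0: [-∞, -∞, -∞, 0, -∞]
q=1: [-∞, 2, 3, -16, 7]
q=2: [-6, -9, 7, 1, 12]
q=3: [-1, 3, 4, -4, 16]
q=4: [3, 8, 8, 2, 13]
q=5: [0, 12, 13, 7, 17]
Optimal cycle mean attained by: cycle 1->2->3->5->1, total 9 + 5 + 9 + (-13), length 4.
Answer: λ = 5/2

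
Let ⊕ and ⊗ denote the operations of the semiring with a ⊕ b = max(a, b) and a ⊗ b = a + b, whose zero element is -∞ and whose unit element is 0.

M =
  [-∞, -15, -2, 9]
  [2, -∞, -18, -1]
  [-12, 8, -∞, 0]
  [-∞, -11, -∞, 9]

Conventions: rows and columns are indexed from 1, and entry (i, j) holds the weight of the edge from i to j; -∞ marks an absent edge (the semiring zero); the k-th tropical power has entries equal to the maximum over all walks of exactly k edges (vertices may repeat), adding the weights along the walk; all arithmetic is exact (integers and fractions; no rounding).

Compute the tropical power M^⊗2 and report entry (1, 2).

M^⊗2:
  [-13, 6, -33, 18]
  [-30, -10, 0, 11]
  [10, -11, -10, 9]
  [-9, -2, -29, 18]
Key observation: the optimum is the walk 1->3->2, with weight (-2) + 8 = 6.
Optimal value attained by: walk 1->3->2.
Answer: (M^⊗2)[1][2] = 6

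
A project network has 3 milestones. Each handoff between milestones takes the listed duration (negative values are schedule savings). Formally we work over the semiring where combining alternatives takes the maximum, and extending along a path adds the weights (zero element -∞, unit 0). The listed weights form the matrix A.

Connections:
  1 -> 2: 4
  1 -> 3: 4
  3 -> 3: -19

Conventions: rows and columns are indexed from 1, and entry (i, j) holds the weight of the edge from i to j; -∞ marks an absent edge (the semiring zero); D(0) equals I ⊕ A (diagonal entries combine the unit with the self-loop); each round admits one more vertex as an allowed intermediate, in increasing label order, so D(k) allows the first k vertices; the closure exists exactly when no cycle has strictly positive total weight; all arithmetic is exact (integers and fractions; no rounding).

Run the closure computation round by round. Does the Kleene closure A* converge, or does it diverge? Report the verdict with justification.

D(0):
  [0, 4, 4]
  [-∞, 0, -∞]
  [-∞, -∞, 0]
D(1):
  [0, 4, 4]
  [-∞, 0, -∞]
  [-∞, -∞, 0]
D(2):
  [0, 4, 4]
  [-∞, 0, -∞]
  [-∞, -∞, 0]
D(3):
  [0, 4, 4]
  [-∞, 0, -∞]
  [-∞, -∞, 0]
Key observation: every diagonal entry stays at the unit through all rounds, so no improving cycle exists.
Answer: CONVERGES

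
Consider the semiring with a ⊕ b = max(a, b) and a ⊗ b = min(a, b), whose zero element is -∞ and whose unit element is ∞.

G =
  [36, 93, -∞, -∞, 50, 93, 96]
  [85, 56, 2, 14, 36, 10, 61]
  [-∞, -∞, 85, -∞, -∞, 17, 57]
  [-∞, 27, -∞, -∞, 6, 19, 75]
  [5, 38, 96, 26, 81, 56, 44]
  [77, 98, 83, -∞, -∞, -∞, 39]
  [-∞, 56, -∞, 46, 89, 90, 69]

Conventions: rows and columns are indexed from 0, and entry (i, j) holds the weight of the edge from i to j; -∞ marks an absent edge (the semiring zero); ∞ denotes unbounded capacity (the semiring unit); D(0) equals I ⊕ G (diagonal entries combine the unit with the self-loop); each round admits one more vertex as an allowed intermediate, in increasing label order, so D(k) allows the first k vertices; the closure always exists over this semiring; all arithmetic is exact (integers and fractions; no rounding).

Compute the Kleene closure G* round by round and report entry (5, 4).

D(0):
  [∞, 93, -∞, -∞, 50, 93, 96]
  [85, ∞, 2, 14, 36, 10, 61]
  [-∞, -∞, ∞, -∞, -∞, 17, 57]
  [-∞, 27, -∞, ∞, 6, 19, 75]
  [5, 38, 96, 26, ∞, 56, 44]
  [77, 98, 83, -∞, -∞, ∞, 39]
  [-∞, 56, -∞, 46, 89, 90, ∞]
D(1):
  [∞, 93, -∞, -∞, 50, 93, 96]
  [85, ∞, 2, 14, 50, 85, 85]
  [-∞, -∞, ∞, -∞, -∞, 17, 57]
  [-∞, 27, -∞, ∞, 6, 19, 75]
  [5, 38, 96, 26, ∞, 56, 44]
  [77, 98, 83, -∞, 50, ∞, 77]
  [-∞, 56, -∞, 46, 89, 90, ∞]
D(2):
  [∞, 93, 2, 14, 50, 93, 96]
  [85, ∞, 2, 14, 50, 85, 85]
  [-∞, -∞, ∞, -∞, -∞, 17, 57]
  [27, 27, 2, ∞, 27, 27, 75]
  [38, 38, 96, 26, ∞, 56, 44]
  [85, 98, 83, 14, 50, ∞, 85]
  [56, 56, 2, 46, 89, 90, ∞]
D(3):
  [∞, 93, 2, 14, 50, 93, 96]
  [85, ∞, 2, 14, 50, 85, 85]
  [-∞, -∞, ∞, -∞, -∞, 17, 57]
  [27, 27, 2, ∞, 27, 27, 75]
  [38, 38, 96, 26, ∞, 56, 57]
  [85, 98, 83, 14, 50, ∞, 85]
  [56, 56, 2, 46, 89, 90, ∞]
D(4):
  [∞, 93, 2, 14, 50, 93, 96]
  [85, ∞, 2, 14, 50, 85, 85]
  [-∞, -∞, ∞, -∞, -∞, 17, 57]
  [27, 27, 2, ∞, 27, 27, 75]
  [38, 38, 96, 26, ∞, 56, 57]
  [85, 98, 83, 14, 50, ∞, 85]
  [56, 56, 2, 46, 89, 90, ∞]
D(5):
  [∞, 93, 50, 26, 50, 93, 96]
  [85, ∞, 50, 26, 50, 85, 85]
  [-∞, -∞, ∞, -∞, -∞, 17, 57]
  [27, 27, 27, ∞, 27, 27, 75]
  [38, 38, 96, 26, ∞, 56, 57]
  [85, 98, 83, 26, 50, ∞, 85]
  [56, 56, 89, 46, 89, 90, ∞]
D(6):
  [∞, 93, 83, 26, 50, 93, 96]
  [85, ∞, 83, 26, 50, 85, 85]
  [17, 17, ∞, 17, 17, 17, 57]
  [27, 27, 27, ∞, 27, 27, 75]
  [56, 56, 96, 26, ∞, 56, 57]
  [85, 98, 83, 26, 50, ∞, 85]
  [85, 90, 89, 46, 89, 90, ∞]
D(7):
  [∞, 93, 89, 46, 89, 93, 96]
  [85, ∞, 85, 46, 85, 85, 85]
  [57, 57, ∞, 46, 57, 57, 57]
  [75, 75, 75, ∞, 75, 75, 75]
  [57, 57, 96, 46, ∞, 57, 57]
  [85, 98, 85, 46, 85, ∞, 85]
  [85, 90, 89, 46, 89, 90, ∞]
Answer: G*[5][4] = 85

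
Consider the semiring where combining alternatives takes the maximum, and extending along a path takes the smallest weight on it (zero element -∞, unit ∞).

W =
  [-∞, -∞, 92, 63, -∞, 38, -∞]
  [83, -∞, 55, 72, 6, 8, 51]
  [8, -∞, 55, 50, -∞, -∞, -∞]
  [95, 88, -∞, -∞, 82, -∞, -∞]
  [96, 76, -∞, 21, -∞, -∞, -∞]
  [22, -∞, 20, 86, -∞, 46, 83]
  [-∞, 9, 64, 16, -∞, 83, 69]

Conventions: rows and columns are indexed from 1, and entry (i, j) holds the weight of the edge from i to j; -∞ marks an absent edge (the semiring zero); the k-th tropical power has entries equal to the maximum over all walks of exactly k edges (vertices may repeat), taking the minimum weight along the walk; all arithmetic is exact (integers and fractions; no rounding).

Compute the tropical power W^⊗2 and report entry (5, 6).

W^⊗2:
  [63, 63, 55, 50, 63, 38, 38]
  [72, 72, 83, 63, 72, 51, 51]
  [50, 50, 55, 50, 50, 8, -∞]
  [83, 76, 92, 72, 6, 38, 51]
  [76, 21, 92, 72, 21, 38, 51]
  [86, 86, 64, 46, 82, 83, 69]
  [22, 16, 64, 83, 16, 69, 83]
Key observation: the optimum is the walk 5->1->6, with weight 96 min 38 = 38.
Optimal value attained by: walk 5->1->6.
Answer: (W^⊗2)[5][6] = 38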